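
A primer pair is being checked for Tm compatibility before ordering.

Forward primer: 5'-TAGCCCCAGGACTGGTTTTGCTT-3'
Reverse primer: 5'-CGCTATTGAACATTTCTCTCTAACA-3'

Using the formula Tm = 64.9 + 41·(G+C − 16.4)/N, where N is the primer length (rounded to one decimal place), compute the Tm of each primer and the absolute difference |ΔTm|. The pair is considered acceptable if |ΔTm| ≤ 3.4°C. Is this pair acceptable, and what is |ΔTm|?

|ΔTm| = 4.3°C; the pair is not acceptable.

Forward: G+C = 12, N = 23 → Tm = 64.9 + 41·(12 − 16.4)/23 = 57.1°C.
Reverse: G+C = 9, N = 25 → Tm = 64.9 + 41·(9 − 16.4)/25 = 52.8°C.
|ΔTm| = |57.1 − 52.8| = 4.3°C, > 3.4°C.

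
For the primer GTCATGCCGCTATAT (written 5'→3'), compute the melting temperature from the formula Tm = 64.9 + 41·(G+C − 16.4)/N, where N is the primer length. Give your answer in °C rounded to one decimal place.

39.2°C

Base counts: A=3, T=5, G=3, C=4; G+C = 7, N = 15.
Tm = 64.9 + 41·(7 − 16.4)/15 = 64.9 + -385.40/15 = 39.2°C.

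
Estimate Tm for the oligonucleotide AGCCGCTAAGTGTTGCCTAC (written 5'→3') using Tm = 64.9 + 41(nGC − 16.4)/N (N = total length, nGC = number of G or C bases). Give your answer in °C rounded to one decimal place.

53.8°C

Base counts: A=4, T=5, G=5, C=6; G+C = 11, N = 20.
Tm = 64.9 + 41·(11 − 16.4)/20 = 64.9 + -221.40/20 = 53.8°C.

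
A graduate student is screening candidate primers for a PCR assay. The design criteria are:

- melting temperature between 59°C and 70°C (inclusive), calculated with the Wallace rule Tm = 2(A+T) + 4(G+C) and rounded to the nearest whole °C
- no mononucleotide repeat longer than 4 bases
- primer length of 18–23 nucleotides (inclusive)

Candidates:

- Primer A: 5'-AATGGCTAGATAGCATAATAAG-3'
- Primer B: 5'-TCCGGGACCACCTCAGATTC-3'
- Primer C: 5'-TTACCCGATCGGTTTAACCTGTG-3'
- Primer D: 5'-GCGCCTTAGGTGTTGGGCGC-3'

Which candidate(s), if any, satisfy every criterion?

Primer B, Primer C and Primer D.

Primer A (22 nt, A=10 T=5 G=5 C=2): Tm = 2·15 + 4·7 = 58°C, outside 59–70°C ✗; longest run = 2 ✓; length 22 ✓ — fails.
Primer B (20 nt, A=4 T=4 G=4 C=8): Tm = 2·8 + 4·12 = 64°C ✓; longest run = 3 ✓; length 20 ✓ — passes.
Primer C (23 nt, A=4 T=8 G=5 C=6): Tm = 2·12 + 4·11 = 68°C ✓; longest run = 3 ✓; length 23 ✓ — passes.
Primer D (20 nt, A=1 T=5 G=9 C=5): Tm = 2·6 + 4·14 = 68°C ✓; longest run = 3 ✓; length 20 ✓ — passes.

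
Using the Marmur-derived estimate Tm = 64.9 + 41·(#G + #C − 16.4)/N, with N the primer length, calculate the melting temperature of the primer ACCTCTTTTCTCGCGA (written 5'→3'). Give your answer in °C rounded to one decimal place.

43.4°C

Base counts: A=2, T=6, G=2, C=6; G+C = 8, N = 16.
Tm = 64.9 + 41·(8 − 16.4)/16 = 64.9 + -344.40/16 = 43.4°C.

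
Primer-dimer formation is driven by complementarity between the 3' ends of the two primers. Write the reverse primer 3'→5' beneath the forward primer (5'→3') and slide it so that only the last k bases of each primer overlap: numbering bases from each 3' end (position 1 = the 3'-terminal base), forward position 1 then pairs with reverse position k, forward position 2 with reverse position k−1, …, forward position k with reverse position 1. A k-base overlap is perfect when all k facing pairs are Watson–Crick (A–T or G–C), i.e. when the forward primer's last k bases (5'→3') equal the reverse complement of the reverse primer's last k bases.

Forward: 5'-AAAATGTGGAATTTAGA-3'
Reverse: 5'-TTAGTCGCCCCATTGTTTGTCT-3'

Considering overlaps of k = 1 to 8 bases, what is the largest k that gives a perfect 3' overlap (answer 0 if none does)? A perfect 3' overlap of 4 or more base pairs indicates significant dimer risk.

Longest perfect overlap: 3 complementary base pairs; below the dimer-risk threshold (threshold 4).

Last 8 bases (5'→3') — forward …AATTTAGA, reverse …GTTTGTCT.
Reverse complement of the reverse primer's last 8 bases: AGACAAAC; its first k bases are the reverse complement of the reverse primer's last k bases, so a perfect k-base overlap needs the forward primer's last k bases to equal them.
Comparing (forward last k vs required): k=1: A vs A ✓; k=2: GA vs AG ✗; k=3: AGA vs AGA ✓; k=4: TAGA vs AGAC ✗; k=5: TTAGA vs AGACA ✗; k=6: TTTAGA vs AGACAA ✗; k=7: ATTTAGA vs AGACAAA ✗; k=8: AATTTAGA vs AGACAAAC ✗.
Perfect overlaps at k = 1, 3; the largest is 3.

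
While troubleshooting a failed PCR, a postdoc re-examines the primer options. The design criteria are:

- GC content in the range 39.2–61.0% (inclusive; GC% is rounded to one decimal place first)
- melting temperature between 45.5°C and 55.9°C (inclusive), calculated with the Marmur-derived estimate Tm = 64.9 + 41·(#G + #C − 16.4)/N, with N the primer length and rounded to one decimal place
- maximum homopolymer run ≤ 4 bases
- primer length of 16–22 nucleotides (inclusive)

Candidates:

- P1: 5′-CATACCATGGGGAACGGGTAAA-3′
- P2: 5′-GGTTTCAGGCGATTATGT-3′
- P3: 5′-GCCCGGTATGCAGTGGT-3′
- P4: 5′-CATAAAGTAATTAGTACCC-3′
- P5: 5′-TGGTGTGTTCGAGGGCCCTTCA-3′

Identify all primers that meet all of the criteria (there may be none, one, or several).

P1 and P2.

P1 (22 nt, A=8 T=3 G=7 C=4): GC 11/22 = 50.0% ✓; Tm = 64.9 + 41·(11 − 16.4)/22 = 54.8°C ✓; longest run = 4 ✓; length 22 ✓ — passes.
P2 (18 nt, A=3 T=7 G=6 C=2): GC 8/18 = 44.4% ✓; Tm = 64.9 + 41·(8 − 16.4)/18 = 45.8°C ✓; longest run = 3 ✓; length 18 ✓ — passes.
P3 (17 nt, A=2 T=4 G=7 C=4): GC 11/17 = 64.7%, outside 39.2–61.0% ✗; Tm = 64.9 + 41·(11 − 16.4)/17 = 51.9°C ✓; longest run = 3 ✓; length 17 ✓ — fails.
P4 (19 nt, A=8 T=5 G=2 C=4): GC 6/19 = 31.6%, outside 39.2–61.0% ✗; Tm = 64.9 + 41·(6 − 16.4)/19 = 42.5°C, outside 45.5–55.9°C ✗; longest run = 3 ✓; length 19 ✓ — fails.
P5 (22 nt, A=2 T=7 G=8 C=5): GC 13/22 = 59.1% ✓; Tm = 64.9 + 41·(13 − 16.4)/22 = 58.6°C, outside 45.5–55.9°C ✗; longest run = 3 ✓; length 22 ✓ — fails.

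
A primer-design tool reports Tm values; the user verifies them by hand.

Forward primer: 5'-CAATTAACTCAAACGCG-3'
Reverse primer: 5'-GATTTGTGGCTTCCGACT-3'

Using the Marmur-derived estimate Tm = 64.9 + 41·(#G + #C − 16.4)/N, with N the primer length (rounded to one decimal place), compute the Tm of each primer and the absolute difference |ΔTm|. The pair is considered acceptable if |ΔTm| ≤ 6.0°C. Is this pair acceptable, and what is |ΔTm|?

|ΔTm| = 5.8°C; the pair is acceptable.

Forward: G+C = 7, N = 17 → Tm = 64.9 + 41·(7 − 16.4)/17 = 42.2°C.
Reverse: G+C = 9, N = 18 → Tm = 64.9 + 41·(9 − 16.4)/18 = 48.0°C.
|ΔTm| = |42.2 − 48.0| = 5.8°C, ≤ 6.0°C.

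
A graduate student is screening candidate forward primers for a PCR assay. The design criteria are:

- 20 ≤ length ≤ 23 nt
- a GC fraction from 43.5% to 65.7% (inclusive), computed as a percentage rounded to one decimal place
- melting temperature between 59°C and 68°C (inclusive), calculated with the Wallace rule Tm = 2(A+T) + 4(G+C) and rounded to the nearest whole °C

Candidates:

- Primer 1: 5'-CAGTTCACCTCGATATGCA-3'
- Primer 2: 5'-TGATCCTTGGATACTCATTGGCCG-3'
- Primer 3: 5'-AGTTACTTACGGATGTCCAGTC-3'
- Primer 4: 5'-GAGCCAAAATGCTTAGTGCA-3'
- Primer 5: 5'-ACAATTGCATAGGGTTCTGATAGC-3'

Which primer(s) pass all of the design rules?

Primer 3 only.

Primer 1 (19 nt, A=5 T=5 G=3 C=6): length 19, outside 20–23 ✗; GC 9/19 = 47.4% ✓; Tm = 2·10 + 4·9 = 56°C, outside 59–68°C ✗ — fails.
Primer 2 (24 nt, A=4 T=8 G=6 C=6): length 24, outside 20–23 ✗; GC 12/24 = 50.0% ✓; Tm = 2·12 + 4·12 = 72°C, outside 59–68°C ✗ — fails.
Primer 3 (22 nt, A=5 T=7 G=5 C=5): length 22 ✓; GC 10/22 = 45.5% ✓; Tm = 2·12 + 4·10 = 64°C ✓ — passes.
Primer 4 (20 nt, A=7 T=4 G=5 C=4): length 20 ✓; GC 9/20 = 45.0% ✓; Tm = 2·11 + 4·9 = 58°C, outside 59–68°C ✗ — fails.
Primer 5 (24 nt, A=7 T=7 G=6 C=4): length 24, outside 20–23 ✗; GC 10/24 = 41.7%, outside 43.5–65.7% ✗; Tm = 2·14 + 4·10 = 68°C ✓ — fails.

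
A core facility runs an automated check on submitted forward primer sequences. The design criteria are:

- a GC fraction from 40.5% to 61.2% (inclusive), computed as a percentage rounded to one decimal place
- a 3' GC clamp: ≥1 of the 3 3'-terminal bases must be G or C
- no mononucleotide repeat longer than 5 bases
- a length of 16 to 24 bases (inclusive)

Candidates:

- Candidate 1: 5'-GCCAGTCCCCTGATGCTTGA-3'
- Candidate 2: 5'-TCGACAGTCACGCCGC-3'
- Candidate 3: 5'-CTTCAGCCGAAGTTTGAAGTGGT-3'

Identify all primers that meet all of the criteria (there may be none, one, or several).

Candidate 1 and Candidate 3.

Candidate 1 (20 nt, A=3 T=5 G=5 C=7): GC 12/20 = 60.0% ✓; 3' end TGA has 1 G/C ✓; longest run = 4 ✓; length 20 ✓ — passes.
Candidate 2 (16 nt, A=3 T=2 G=4 C=7): GC 11/16 = 68.8%, outside 40.5–61.2% ✗; 3' end CGC has 3 G/C ✓; longest run = 2 ✓; length 16 ✓ — fails.
Candidate 3 (23 nt, A=5 T=7 G=7 C=4): GC 11/23 = 47.8% ✓; 3' end GGT has 2 G/C ✓; longest run = 3 ✓; length 23 ✓ — passes.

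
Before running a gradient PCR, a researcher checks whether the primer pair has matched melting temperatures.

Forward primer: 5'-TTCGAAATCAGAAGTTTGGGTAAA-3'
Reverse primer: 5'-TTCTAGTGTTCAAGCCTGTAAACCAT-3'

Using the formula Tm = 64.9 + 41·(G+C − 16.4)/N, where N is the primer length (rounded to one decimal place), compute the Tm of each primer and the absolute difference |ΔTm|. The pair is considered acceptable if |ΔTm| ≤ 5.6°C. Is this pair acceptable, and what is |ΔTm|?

|ΔTm| = 4.2°C; the pair is acceptable.

Forward: G+C = 8, N = 24 → Tm = 64.9 + 41·(8 − 16.4)/24 = 50.6°C.
Reverse: G+C = 10, N = 26 → Tm = 64.9 + 41·(10 − 16.4)/26 = 54.8°C.
|ΔTm| = |50.6 − 54.8| = 4.2°C, ≤ 5.6°C.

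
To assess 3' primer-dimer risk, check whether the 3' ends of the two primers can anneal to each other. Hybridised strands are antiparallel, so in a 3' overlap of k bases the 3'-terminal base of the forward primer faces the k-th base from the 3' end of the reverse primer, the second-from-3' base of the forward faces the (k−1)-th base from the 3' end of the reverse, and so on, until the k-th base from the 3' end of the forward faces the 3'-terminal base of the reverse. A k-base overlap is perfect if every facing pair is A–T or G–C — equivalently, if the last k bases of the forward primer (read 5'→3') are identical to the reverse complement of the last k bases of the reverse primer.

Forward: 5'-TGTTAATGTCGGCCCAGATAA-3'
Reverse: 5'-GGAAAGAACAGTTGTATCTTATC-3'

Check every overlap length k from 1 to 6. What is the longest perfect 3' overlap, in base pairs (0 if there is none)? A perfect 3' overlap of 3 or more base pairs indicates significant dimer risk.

Last 6 bases (5'→3') — forward …AGATAA, reverse …CTTATC.
Reverse complement of the reverse primer's last 6 bases: GATAAG; its first k bases are the reverse complement of the reverse primer's last k bases, so a perfect k-base overlap needs the forward primer's last k bases to equal them.
Comparing (forward last k vs required): k=1: A vs G ✗; k=2: AA vs GA ✗; k=3: TAA vs GAT ✗; k=4: ATAA vs GATA ✗; k=5: GATAA vs GATAA ✓; k=6: AGATAA vs GATAAG ✗.
Only k = 5 is perfect, so the longest perfect 3' overlap is 5.

Longest perfect overlap: 5 complementary base pairs; significant dimer risk (threshold 3).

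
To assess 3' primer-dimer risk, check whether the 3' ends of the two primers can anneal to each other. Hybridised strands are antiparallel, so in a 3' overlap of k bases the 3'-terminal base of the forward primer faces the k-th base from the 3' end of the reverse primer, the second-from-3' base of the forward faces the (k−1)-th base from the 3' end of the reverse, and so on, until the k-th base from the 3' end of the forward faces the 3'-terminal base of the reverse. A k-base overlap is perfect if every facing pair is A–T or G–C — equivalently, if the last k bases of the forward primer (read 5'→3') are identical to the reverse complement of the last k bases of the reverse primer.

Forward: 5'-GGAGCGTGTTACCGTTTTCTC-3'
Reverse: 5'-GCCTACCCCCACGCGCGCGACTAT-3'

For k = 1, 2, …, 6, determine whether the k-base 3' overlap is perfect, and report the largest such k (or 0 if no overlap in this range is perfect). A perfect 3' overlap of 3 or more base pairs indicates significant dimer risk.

Last 6 bases (5'→3') — forward …TTTCTC, reverse …GACTAT.
Reverse complement of the reverse primer's last 6 bases: ATAGTC; its first k bases are the reverse complement of the reverse primer's last k bases, so a perfect k-base overlap needs the forward primer's last k bases to equal them.
Comparing (forward last k vs required): k=1: C vs A ✗; k=2: TC vs AT ✗; k=3: CTC vs ATA ✗; k=4: TCTC vs ATAG ✗; k=5: TTCTC vs ATAGT ✗; k=6: TTTCTC vs ATAGTC ✗.
No overlap length from 1 to 6 is perfect, so the longest perfect 3' overlap is 0.

Longest perfect overlap: 0 complementary base pairs; below the dimer-risk threshold (threshold 3).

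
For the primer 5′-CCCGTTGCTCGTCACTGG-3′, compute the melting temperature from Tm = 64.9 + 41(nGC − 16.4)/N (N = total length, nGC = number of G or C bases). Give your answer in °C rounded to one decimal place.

Base counts: A=1, T=5, G=5, C=7; G+C = 12, N = 18.
Tm = 64.9 + 41·(12 − 16.4)/18 = 64.9 + -180.40/18 = 54.9°C.

54.9°C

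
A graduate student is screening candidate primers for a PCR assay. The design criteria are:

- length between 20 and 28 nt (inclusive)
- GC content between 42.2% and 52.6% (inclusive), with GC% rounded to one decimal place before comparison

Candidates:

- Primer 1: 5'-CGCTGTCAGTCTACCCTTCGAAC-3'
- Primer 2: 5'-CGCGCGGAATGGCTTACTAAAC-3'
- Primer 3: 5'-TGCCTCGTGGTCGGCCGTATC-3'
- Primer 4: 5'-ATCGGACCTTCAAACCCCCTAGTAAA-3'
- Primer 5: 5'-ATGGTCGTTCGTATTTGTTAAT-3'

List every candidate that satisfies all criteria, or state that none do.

Primer 4 only.

Primer 1 (23 nt, A=4 T=6 G=4 C=9): length 23 ✓; GC 13/23 = 56.5%, outside 42.2–52.6% ✗ — fails.
Primer 2 (22 nt, A=6 T=4 G=6 C=6): length 22 ✓; GC 12/22 = 54.5%, outside 42.2–52.6% ✗ — fails.
Primer 3 (21 nt, A=1 T=6 G=7 C=7): length 21 ✓; GC 14/21 = 66.7%, outside 42.2–52.6% ✗ — fails.
Primer 4 (26 nt, A=9 T=5 G=3 C=9): length 26 ✓; GC 12/26 = 46.2% ✓ — passes.
Primer 5 (22 nt, A=4 T=11 G=5 C=2): length 22 ✓; GC 7/22 = 31.8%, outside 42.2–52.6% ✗ — fails.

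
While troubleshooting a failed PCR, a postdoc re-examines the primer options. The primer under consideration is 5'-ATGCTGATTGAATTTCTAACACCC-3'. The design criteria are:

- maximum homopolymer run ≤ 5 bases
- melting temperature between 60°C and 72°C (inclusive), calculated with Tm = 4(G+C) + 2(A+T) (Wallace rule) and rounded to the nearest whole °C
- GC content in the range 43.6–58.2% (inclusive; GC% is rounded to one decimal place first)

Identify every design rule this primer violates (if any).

Fails: GC content.

Base counts: A=7, T=8, G=3, C=6 (length 24).
homopolymer run: longest run = 3 ✓
Tm: Tm = 2·15 + 4·9 = 66°C ✓
GC content: GC 9/24 = 37.5%, outside 43.6–58.2% ✗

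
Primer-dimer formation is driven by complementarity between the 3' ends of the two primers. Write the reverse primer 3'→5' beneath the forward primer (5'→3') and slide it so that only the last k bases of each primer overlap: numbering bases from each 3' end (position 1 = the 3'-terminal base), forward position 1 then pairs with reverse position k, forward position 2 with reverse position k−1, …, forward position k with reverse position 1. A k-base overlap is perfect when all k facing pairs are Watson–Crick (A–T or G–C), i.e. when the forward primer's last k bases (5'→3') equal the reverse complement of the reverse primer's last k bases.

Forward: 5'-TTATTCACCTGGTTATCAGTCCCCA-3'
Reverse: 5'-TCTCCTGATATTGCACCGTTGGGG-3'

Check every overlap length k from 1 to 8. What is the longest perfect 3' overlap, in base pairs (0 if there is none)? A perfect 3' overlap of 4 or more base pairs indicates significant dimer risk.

Last 8 bases (5'→3') — forward …AGTCCCCA, reverse …CGTTGGGG.
Reverse complement of the reverse primer's last 8 bases: CCCCAACG; its first k bases are the reverse complement of the reverse primer's last k bases, so a perfect k-base overlap needs the forward primer's last k bases to equal them.
Comparing (forward last k vs required): k=1: A vs C ✗; k=2: CA vs CC ✗; k=3: CCA vs CCC ✗; k=4: CCCA vs CCCC ✗; k=5: CCCCA vs CCCCA ✓; k=6: TCCCCA vs CCCCAA ✗; k=7: GTCCCCA vs CCCCAAC ✗; k=8: AGTCCCCA vs CCCCAACG ✗.
Only k = 5 is perfect, so the longest perfect 3' overlap is 5.

Longest perfect overlap: 5 complementary base pairs; significant dimer risk (threshold 4).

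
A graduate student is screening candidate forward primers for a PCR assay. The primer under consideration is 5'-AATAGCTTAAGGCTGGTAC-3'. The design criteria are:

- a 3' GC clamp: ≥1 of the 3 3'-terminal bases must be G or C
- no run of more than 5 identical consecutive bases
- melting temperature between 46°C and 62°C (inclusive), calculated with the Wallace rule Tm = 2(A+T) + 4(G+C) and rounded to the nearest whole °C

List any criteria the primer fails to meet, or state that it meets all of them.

Base counts: A=6, T=5, G=5, C=3 (length 19).
GC clamp: 3' end TAC has 1 G/C ✓
homopolymer run: longest run = 2 ✓
Tm: Tm = 2·11 + 4·8 = 54°C ✓

Meets all criteria.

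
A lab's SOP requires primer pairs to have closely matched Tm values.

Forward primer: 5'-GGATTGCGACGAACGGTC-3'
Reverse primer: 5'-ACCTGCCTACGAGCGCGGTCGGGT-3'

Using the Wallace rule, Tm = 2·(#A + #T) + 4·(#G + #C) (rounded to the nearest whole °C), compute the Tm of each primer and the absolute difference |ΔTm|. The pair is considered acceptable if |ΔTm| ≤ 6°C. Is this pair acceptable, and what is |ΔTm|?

|ΔTm| = 24°C; the pair is not acceptable.

Forward: A=4 T=3 G=7 C=4 → Tm = 2·7 + 4·11 = 58°C.
Reverse: A=3 T=4 G=9 C=8 → Tm = 2·7 + 4·17 = 82°C.
|ΔTm| = |58 − 82| = 24°C, > 6°C.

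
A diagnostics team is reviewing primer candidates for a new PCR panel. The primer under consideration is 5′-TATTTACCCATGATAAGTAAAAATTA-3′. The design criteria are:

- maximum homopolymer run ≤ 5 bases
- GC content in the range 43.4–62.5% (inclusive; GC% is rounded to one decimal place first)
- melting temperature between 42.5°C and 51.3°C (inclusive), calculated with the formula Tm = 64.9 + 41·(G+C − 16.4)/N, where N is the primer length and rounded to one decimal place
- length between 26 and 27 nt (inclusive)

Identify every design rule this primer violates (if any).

Base counts: A=12, T=9, G=2, C=3 (length 26).
homopolymer run: longest run = 5 ✓
GC content: GC 5/26 = 19.2%, outside 43.4–62.5% ✗
Tm: Tm = 64.9 + 41·(5 − 16.4)/26 = 46.9°C ✓
length: length 26 ✓

Fails: GC content.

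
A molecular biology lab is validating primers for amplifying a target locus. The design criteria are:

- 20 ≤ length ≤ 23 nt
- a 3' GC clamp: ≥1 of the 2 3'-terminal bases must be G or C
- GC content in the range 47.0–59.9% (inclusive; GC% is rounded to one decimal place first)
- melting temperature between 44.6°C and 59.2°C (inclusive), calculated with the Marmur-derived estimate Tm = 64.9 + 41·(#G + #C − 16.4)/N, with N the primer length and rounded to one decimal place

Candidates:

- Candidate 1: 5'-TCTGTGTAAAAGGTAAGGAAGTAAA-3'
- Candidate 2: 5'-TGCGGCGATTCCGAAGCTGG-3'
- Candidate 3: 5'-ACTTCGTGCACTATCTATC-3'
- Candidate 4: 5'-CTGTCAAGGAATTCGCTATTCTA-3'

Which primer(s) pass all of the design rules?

None of the candidates satisfy all criteria.

Candidate 1 (25 nt, A=11 T=6 G=7 C=1): length 25, outside 20–23 ✗; 3' end AA has 0 G/C, need ≥1 ✗; GC 8/25 = 32.0%, outside 47.0–59.9% ✗; Tm = 64.9 + 41·(8 − 16.4)/25 = 51.1°C ✓ — fails.
Candidate 2 (20 nt, A=3 T=4 G=8 C=5): length 20 ✓; 3' end GG has 2 G/C ✓; GC 13/20 = 65.0%, outside 47.0–59.9% ✗; Tm = 64.9 + 41·(13 − 16.4)/20 = 57.9°C ✓ — fails.
Candidate 3 (19 nt, A=4 T=7 G=2 C=6): length 19, outside 20–23 ✗; 3' end TC has 1 G/C ✓; GC 8/19 = 42.1%, outside 47.0–59.9% ✗; Tm = 64.9 + 41·(8 − 16.4)/19 = 46.8°C ✓ — fails.
Candidate 4 (23 nt, A=6 T=8 G=4 C=5): length 23 ✓; 3' end TA has 0 G/C, need ≥1 ✗; GC 9/23 = 39.1%, outside 47.0–59.9% ✗; Tm = 64.9 + 41·(9 − 16.4)/23 = 51.7°C ✓ — fails.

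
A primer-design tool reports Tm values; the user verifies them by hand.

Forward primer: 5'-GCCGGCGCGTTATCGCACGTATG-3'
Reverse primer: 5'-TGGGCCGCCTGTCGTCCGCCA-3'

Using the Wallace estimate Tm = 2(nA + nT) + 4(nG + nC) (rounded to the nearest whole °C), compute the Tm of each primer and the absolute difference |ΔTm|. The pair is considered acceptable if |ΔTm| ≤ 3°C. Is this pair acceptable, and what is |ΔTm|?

|ΔTm| = 2°C; the pair is acceptable.

Forward: A=3 T=5 G=8 C=7 → Tm = 2·8 + 4·15 = 76°C.
Reverse: A=1 T=4 G=7 C=9 → Tm = 2·5 + 4·16 = 74°C.
|ΔTm| = |76 − 74| = 2°C, ≤ 3°C.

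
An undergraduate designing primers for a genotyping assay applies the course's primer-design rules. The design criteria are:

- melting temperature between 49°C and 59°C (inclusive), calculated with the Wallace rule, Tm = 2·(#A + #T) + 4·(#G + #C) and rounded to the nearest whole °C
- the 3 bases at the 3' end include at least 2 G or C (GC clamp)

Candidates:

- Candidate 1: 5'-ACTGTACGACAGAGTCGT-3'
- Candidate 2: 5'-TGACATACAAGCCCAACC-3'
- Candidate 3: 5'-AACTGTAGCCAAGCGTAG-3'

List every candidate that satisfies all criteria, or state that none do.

Candidate 1 (18 nt, A=5 T=4 G=5 C=4): Tm = 2·9 + 4·9 = 54°C ✓; 3' end CGT has 2 G/C ✓ — passes.
Candidate 2 (18 nt, A=7 T=2 G=2 C=7): Tm = 2·9 + 4·9 = 54°C ✓; 3' end ACC has 2 G/C ✓ — passes.
Candidate 3 (18 nt, A=6 T=3 G=5 C=4): Tm = 2·9 + 4·9 = 54°C ✓; 3' end TAG has 1 G/C, need ≥2 ✗ — fails.

Candidate 1 and Candidate 2.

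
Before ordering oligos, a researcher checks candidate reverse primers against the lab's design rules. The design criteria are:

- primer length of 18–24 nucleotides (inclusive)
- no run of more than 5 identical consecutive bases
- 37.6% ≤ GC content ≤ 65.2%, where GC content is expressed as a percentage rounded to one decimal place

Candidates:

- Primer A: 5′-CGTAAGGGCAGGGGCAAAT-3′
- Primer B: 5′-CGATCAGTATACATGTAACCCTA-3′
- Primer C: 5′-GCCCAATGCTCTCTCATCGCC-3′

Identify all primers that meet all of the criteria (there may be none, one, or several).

Primer A, Primer B and Primer C.

Primer A (19 nt, A=6 T=2 G=8 C=3): length 19 ✓; longest run = 4 ✓; GC 11/19 = 57.9% ✓ — passes.
Primer B (23 nt, A=8 T=6 G=3 C=6): length 23 ✓; longest run = 3 ✓; GC 9/23 = 39.1% ✓ — passes.
Primer C (21 nt, A=3 T=5 G=3 C=10): length 21 ✓; longest run = 3 ✓; GC 13/21 = 61.9% ✓ — passes.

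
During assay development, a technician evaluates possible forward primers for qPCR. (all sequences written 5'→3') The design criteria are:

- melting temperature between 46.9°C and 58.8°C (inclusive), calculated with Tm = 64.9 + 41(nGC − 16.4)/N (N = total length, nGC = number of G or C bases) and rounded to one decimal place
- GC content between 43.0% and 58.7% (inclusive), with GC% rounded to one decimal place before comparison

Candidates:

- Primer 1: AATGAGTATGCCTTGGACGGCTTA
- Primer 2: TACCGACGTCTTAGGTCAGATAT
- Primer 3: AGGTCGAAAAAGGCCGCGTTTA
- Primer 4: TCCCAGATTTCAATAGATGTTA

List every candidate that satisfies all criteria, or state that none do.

Primer 1 (24 nt, A=6 T=7 G=7 C=4): Tm = 64.9 + 41·(11 − 16.4)/24 = 55.7°C ✓; GC 11/24 = 45.8% ✓ — passes.
Primer 2 (23 nt, A=6 T=7 G=5 C=5): Tm = 64.9 + 41·(10 − 16.4)/23 = 53.5°C ✓; GC 10/23 = 43.5% ✓ — passes.
Primer 3 (22 nt, A=7 T=4 G=7 C=4): Tm = 64.9 + 41·(11 − 16.4)/22 = 54.8°C ✓; GC 11/22 = 50.0% ✓ — passes.
Primer 4 (22 nt, A=7 T=8 G=3 C=4): Tm = 64.9 + 41·(7 − 16.4)/22 = 47.4°C ✓; GC 7/22 = 31.8%, outside 43.0–58.7% ✗ — fails.

Primer 1, Primer 2 and Primer 3.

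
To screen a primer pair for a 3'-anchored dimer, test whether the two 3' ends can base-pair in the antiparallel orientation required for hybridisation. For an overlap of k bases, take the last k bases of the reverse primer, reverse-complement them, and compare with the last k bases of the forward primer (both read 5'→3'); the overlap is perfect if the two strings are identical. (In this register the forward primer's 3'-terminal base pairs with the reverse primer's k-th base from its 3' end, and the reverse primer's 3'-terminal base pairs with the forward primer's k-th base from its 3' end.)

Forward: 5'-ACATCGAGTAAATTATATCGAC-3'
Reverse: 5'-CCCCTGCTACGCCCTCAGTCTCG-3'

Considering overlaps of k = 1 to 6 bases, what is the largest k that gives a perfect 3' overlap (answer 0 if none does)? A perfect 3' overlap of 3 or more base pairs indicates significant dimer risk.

Longest perfect overlap: 1 complementary base pair; below the dimer-risk threshold (threshold 3).

Last 6 bases (5'→3') — forward …ATCGAC, reverse …GTCTCG.
Reverse complement of the reverse primer's last 6 bases: CGAGAC; its first k bases are the reverse complement of the reverse primer's last k bases, so a perfect k-base overlap needs the forward primer's last k bases to equal them.
Comparing (forward last k vs required): k=1: C vs C ✓; k=2: AC vs CG ✗; k=3: GAC vs CGA ✗; k=4: CGAC vs CGAG ✗; k=5: TCGAC vs CGAGA ✗; k=6: ATCGAC vs CGAGAC ✗.
Only k = 1 is perfect, so the longest perfect 3' overlap is 1.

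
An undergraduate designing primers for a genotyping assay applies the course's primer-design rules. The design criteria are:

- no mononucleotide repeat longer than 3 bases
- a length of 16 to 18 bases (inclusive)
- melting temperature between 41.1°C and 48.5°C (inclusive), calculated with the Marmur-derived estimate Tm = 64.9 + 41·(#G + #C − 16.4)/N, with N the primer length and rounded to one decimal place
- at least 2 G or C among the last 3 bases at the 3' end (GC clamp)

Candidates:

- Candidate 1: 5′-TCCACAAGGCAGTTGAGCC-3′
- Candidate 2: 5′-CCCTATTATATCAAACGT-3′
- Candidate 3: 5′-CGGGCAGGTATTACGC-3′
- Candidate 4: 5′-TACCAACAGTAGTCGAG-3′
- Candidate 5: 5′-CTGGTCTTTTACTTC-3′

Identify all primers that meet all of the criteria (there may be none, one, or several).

Candidate 1 (19 nt, A=5 T=3 G=5 C=6): longest run = 2 ✓; length 19, outside 16–18 ✗; Tm = 64.9 + 41·(11 − 16.4)/19 = 53.2°C, outside 41.1–48.5°C ✗; 3' end GCC has 3 G/C ✓ — fails.
Candidate 2 (18 nt, A=6 T=6 G=1 C=5): longest run = 3 ✓; length 18 ✓; Tm = 64.9 + 41·(6 − 16.4)/18 = 41.2°C ✓; 3' end CGT has 2 G/C ✓ — passes.
Candidate 3 (16 nt, A=3 T=3 G=6 C=4): longest run = 3 ✓; length 16 ✓; Tm = 64.9 + 41·(10 − 16.4)/16 = 48.5°C ✓; 3' end CGC has 3 G/C ✓ — passes.
Candidate 4 (17 nt, A=6 T=3 G=4 C=4): longest run = 2 ✓; length 17 ✓; Tm = 64.9 + 41·(8 − 16.4)/17 = 44.6°C ✓; 3' end GAG has 2 G/C ✓ — passes.
Candidate 5 (15 nt, A=1 T=8 G=2 C=4): longest run = 4, exceeds 3 ✗; length 15, outside 16–18 ✗; Tm = 64.9 + 41·(6 − 16.4)/15 = 36.5°C, outside 41.1–48.5°C ✗; 3' end TTC has 1 G/C, need ≥2 ✗ — fails.

Candidate 2, Candidate 3 and Candidate 4.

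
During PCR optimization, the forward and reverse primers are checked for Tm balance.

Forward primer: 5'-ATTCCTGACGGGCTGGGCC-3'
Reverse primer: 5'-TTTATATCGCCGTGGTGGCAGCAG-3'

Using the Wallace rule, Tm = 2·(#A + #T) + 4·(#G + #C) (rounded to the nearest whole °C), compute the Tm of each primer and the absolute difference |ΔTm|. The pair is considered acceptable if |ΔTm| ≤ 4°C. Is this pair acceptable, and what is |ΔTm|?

|ΔTm| = 10°C; the pair is not acceptable.

Forward: A=2 T=4 G=7 C=6 → Tm = 2·6 + 4·13 = 64°C.
Reverse: A=4 T=7 G=8 C=5 → Tm = 2·11 + 4·13 = 74°C.
|ΔTm| = |64 − 74| = 10°C, > 4°C.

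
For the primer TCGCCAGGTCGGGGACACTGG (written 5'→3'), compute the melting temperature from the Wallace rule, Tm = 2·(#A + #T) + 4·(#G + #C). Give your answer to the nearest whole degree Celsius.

72°C

Base counts: A=3, T=3, G=9, C=6 (length 21).
Tm = 2·(3+3) + 4·(9+6) = 2·6 + 4·15 = 12 + 60 = 72°C.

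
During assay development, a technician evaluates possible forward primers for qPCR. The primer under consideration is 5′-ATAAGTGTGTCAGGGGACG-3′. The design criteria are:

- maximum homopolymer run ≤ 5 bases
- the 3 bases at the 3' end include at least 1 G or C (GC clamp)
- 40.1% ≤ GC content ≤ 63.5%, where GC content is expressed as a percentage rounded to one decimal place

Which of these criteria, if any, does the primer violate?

Meets all criteria.

Base counts: A=5, T=4, G=8, C=2 (length 19).
homopolymer run: longest run = 4 ✓
GC clamp: 3' end ACG has 2 G/C ✓
GC content: GC 10/19 = 52.6% ✓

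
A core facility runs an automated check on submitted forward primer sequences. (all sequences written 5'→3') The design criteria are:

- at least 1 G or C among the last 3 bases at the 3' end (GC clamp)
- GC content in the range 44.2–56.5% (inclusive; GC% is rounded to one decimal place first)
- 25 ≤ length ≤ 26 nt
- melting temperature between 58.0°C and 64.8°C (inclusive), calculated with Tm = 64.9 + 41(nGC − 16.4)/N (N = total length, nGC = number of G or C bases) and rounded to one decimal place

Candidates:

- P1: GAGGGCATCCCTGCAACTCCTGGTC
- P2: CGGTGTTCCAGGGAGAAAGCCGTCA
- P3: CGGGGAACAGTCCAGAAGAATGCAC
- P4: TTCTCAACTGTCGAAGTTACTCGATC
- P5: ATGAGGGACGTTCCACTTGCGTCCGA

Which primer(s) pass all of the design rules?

P3 only.

P1 (25 nt, A=4 T=5 G=7 C=9): 3' end GTC has 2 G/C ✓; GC 16/25 = 64.0%, outside 44.2–56.5% ✗; length 25 ✓; Tm = 64.9 + 41·(16 − 16.4)/25 = 64.2°C ✓ — fails.
P2 (25 nt, A=6 T=4 G=9 C=6): 3' end TCA has 1 G/C ✓; GC 15/25 = 60.0%, outside 44.2–56.5% ✗; length 25 ✓; Tm = 64.9 + 41·(15 − 16.4)/25 = 62.6°C ✓ — fails.
P3 (25 nt, A=9 T=2 G=8 C=6): 3' end CAC has 2 G/C ✓; GC 14/25 = 56.0% ✓; length 25 ✓; Tm = 64.9 + 41·(14 − 16.4)/25 = 61.0°C ✓ — passes.
P4 (26 nt, A=6 T=9 G=4 C=7): 3' end ATC has 1 G/C ✓; GC 11/26 = 42.3%, outside 44.2–56.5% ✗; length 26 ✓; Tm = 64.9 + 41·(11 − 16.4)/26 = 56.4°C, outside 58.0–64.8°C ✗ — fails.
P5 (26 nt, A=5 T=6 G=8 C=7): 3' end CGA has 2 G/C ✓; GC 15/26 = 57.7%, outside 44.2–56.5% ✗; length 26 ✓; Tm = 64.9 + 41·(15 − 16.4)/26 = 62.7°C ✓ — fails.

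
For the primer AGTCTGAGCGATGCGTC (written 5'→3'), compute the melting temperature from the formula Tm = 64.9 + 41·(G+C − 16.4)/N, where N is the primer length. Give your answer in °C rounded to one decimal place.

49.5°C

Base counts: A=3, T=4, G=6, C=4; G+C = 10, N = 17.
Tm = 64.9 + 41·(10 − 16.4)/17 = 64.9 + -262.40/17 = 49.5°C.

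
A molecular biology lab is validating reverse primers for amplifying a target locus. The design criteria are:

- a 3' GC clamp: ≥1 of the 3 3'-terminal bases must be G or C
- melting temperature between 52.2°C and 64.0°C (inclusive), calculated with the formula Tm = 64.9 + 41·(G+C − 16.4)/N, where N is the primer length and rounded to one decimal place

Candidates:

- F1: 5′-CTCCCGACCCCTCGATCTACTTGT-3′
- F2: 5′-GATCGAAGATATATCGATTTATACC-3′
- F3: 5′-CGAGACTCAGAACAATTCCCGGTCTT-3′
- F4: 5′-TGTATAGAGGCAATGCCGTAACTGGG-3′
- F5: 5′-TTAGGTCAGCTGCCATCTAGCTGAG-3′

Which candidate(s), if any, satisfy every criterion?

F1 (24 nt, A=3 T=7 G=3 C=11): 3' end TGT has 1 G/C ✓; Tm = 64.9 + 41·(14 − 16.4)/24 = 60.8°C ✓ — passes.
F2 (25 nt, A=9 T=8 G=4 C=4): 3' end ACC has 2 G/C ✓; Tm = 64.9 + 41·(8 − 16.4)/25 = 51.1°C, outside 52.2–64.0°C ✗ — fails.
F3 (26 nt, A=7 T=6 G=5 C=8): 3' end CTT has 1 G/C ✓; Tm = 64.9 + 41·(13 − 16.4)/26 = 59.5°C ✓ — passes.
F4 (26 nt, A=7 T=6 G=9 C=4): 3' end GGG has 3 G/C ✓; Tm = 64.9 + 41·(13 − 16.4)/26 = 59.5°C ✓ — passes.
F5 (25 nt, A=5 T=7 G=7 C=6): 3' end GAG has 2 G/C ✓; Tm = 64.9 + 41·(13 − 16.4)/25 = 59.3°C ✓ — passes.

F1, F3, F4 and F5.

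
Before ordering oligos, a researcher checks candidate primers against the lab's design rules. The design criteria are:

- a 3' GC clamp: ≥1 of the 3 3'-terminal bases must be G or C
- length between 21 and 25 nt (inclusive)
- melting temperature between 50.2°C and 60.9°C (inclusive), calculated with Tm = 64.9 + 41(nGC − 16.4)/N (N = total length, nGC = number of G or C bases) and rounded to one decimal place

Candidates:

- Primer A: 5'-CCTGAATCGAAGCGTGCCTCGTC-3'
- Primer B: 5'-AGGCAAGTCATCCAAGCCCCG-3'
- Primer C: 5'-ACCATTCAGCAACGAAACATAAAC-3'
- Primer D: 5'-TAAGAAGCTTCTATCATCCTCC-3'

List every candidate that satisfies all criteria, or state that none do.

Primer A (23 nt, A=4 T=5 G=6 C=8): 3' end GTC has 2 G/C ✓; length 23 ✓; Tm = 64.9 + 41·(14 − 16.4)/23 = 60.6°C ✓ — passes.
Primer B (21 nt, A=6 T=2 G=5 C=8): 3' end CCG has 3 G/C ✓; length 21 ✓; Tm = 64.9 + 41·(13 − 16.4)/21 = 58.3°C ✓ — passes.
Primer C (24 nt, A=12 T=3 G=2 C=7): 3' end AAC has 1 G/C ✓; length 24 ✓; Tm = 64.9 + 41·(9 − 16.4)/24 = 52.3°C ✓ — passes.
Primer D (22 nt, A=6 T=7 G=2 C=7): 3' end TCC has 2 G/C ✓; length 22 ✓; Tm = 64.9 + 41·(9 − 16.4)/22 = 51.1°C ✓ — passes.

Primer A, Primer B, Primer C and Primer D.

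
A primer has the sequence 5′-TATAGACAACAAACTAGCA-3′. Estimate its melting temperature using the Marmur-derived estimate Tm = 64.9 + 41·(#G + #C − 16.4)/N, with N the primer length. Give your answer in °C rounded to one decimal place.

Base counts: A=10, T=3, G=2, C=4; G+C = 6, N = 19.
Tm = 64.9 + 41·(6 − 16.4)/19 = 64.9 + -426.40/19 = 42.5°C.

42.5°C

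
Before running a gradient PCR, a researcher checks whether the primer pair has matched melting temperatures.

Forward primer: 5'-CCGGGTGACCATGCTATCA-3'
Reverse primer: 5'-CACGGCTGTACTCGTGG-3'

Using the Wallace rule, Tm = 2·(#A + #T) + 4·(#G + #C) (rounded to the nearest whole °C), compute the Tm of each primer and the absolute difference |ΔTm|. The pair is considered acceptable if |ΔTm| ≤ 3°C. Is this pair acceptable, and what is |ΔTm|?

|ΔTm| = 4°C; the pair is not acceptable.

Forward: A=4 T=4 G=5 C=6 → Tm = 2·8 + 4·11 = 60°C.
Reverse: A=2 T=4 G=6 C=5 → Tm = 2·6 + 4·11 = 56°C.
|ΔTm| = |60 − 56| = 4°C, > 3°C.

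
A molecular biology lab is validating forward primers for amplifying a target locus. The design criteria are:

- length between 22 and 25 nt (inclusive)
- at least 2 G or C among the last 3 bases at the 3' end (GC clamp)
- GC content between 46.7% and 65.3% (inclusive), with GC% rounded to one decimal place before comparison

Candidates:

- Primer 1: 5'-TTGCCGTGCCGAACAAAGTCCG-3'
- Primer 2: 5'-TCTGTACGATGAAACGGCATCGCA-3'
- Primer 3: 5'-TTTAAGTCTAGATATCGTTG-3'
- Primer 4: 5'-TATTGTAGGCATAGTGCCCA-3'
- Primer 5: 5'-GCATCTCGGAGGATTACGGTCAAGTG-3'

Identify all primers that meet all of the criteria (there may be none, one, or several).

Primer 1 and Primer 2.

Primer 1 (22 nt, A=5 T=4 G=6 C=7): length 22 ✓; 3' end CCG has 3 G/C ✓; GC 13/22 = 59.1% ✓ — passes.
Primer 2 (24 nt, A=7 T=5 G=6 C=6): length 24 ✓; 3' end GCA has 2 G/C ✓; GC 12/24 = 50.0% ✓ — passes.
Primer 3 (20 nt, A=5 T=9 G=4 C=2): length 20, outside 22–25 ✗; 3' end TTG has 1 G/C, need ≥2 ✗; GC 6/20 = 30.0%, outside 46.7–65.3% ✗ — fails.
Primer 4 (20 nt, A=5 T=6 G=5 C=4): length 20, outside 22–25 ✗; 3' end CCA has 2 G/C ✓; GC 9/20 = 45.0%, outside 46.7–65.3% ✗ — fails.
Primer 5 (26 nt, A=6 T=6 G=9 C=5): length 26, outside 22–25 ✗; 3' end GTG has 2 G/C ✓; GC 14/26 = 53.8% ✓ — fails.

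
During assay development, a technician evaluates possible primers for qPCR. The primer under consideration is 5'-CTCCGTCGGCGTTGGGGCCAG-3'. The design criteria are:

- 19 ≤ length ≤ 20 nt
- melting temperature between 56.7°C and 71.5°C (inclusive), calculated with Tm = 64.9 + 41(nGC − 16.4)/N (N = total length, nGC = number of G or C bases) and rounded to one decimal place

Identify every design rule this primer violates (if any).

Fails: length.

Base counts: A=1, T=4, G=9, C=7 (length 21).
length: length 21, outside 19–20 ✗
Tm: Tm = 64.9 + 41·(16 − 16.4)/21 = 64.1°C ✓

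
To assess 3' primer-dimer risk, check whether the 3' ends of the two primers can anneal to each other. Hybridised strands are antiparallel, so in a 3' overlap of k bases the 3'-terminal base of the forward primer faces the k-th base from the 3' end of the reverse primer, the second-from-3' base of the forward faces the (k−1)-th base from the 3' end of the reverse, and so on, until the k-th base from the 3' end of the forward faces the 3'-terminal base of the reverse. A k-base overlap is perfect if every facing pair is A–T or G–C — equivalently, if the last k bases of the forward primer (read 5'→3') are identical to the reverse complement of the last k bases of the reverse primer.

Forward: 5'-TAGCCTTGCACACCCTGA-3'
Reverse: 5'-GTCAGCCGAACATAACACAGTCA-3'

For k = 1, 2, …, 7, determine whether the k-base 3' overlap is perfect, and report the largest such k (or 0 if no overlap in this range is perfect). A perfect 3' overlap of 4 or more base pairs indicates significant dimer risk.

Last 7 bases (5'→3') — forward …ACCCTGA, reverse …ACAGTCA.
Reverse complement of the reverse primer's last 7 bases: TGACTGT; its first k bases are the reverse complement of the reverse primer's last k bases, so a perfect k-base overlap needs the forward primer's last k bases to equal them.
Comparing (forward last k vs required): k=1: A vs T ✗; k=2: GA vs TG ✗; k=3: TGA vs TGA ✓; k=4: CTGA vs TGAC ✗; k=5: CCTGA vs TGACT ✗; k=6: CCCTGA vs TGACTG ✗; k=7: ACCCTGA vs TGACTGT ✗.
Only k = 3 is perfect, so the longest perfect 3' overlap is 3.

Longest perfect overlap: 3 complementary base pairs; below the dimer-risk threshold (threshold 4).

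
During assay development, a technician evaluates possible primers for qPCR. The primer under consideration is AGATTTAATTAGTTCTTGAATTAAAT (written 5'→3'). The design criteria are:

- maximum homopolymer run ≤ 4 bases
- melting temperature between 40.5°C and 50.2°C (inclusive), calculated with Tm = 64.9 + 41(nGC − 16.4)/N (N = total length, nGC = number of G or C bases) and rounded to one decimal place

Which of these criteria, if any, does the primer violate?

Meets all criteria.

Base counts: A=10, T=12, G=3, C=1 (length 26).
homopolymer run: longest run = 3 ✓
Tm: Tm = 64.9 + 41·(4 − 16.4)/26 = 45.3°C ✓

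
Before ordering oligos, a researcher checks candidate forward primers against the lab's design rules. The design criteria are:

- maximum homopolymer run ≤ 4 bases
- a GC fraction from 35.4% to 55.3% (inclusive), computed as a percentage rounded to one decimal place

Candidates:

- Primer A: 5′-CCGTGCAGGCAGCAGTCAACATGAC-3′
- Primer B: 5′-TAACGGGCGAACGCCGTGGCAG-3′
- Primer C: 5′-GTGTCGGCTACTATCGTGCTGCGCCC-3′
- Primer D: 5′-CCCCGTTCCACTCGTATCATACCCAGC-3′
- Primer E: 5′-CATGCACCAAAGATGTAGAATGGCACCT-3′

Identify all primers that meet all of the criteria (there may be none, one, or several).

Primer E only.

Primer A (25 nt, A=7 T=3 G=7 C=8): longest run = 2 ✓; GC 15/25 = 60.0%, outside 35.4–55.3% ✗ — fails.
Primer B (22 nt, A=5 T=2 G=9 C=6): longest run = 3 ✓; GC 15/22 = 68.2%, outside 35.4–55.3% ✗ — fails.
Primer C (26 nt, A=2 T=7 G=8 C=9): longest run = 3 ✓; GC 17/26 = 65.4%, outside 35.4–55.3% ✗ — fails.
Primer D (27 nt, A=5 T=6 G=3 C=13): longest run = 4 ✓; GC 16/27 = 59.3%, outside 35.4–55.3% ✗ — fails.
Primer E (28 nt, A=10 T=5 G=6 C=7): longest run = 3 ✓; GC 13/28 = 46.4% ✓ — passes.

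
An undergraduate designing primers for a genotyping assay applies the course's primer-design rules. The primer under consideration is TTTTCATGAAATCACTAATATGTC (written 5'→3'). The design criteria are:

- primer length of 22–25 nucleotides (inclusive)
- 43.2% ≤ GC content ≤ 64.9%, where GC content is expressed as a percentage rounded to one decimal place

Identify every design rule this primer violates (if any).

Fails: GC content.

Base counts: A=8, T=10, G=2, C=4 (length 24).
length: length 24 ✓
GC content: GC 6/24 = 25.0%, outside 43.2–64.9% ✗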